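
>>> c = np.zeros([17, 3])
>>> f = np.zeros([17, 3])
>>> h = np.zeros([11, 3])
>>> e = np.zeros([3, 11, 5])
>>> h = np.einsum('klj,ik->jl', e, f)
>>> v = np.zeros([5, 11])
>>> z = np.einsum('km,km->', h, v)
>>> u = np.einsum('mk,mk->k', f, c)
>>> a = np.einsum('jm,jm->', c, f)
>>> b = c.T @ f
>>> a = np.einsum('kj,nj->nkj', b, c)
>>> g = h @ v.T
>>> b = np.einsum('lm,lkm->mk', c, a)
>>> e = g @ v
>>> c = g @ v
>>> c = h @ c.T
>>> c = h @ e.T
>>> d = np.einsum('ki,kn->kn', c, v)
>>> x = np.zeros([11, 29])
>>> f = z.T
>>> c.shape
(5, 5)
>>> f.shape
()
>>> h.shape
(5, 11)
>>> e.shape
(5, 11)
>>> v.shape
(5, 11)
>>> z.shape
()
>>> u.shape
(3,)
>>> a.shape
(17, 3, 3)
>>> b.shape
(3, 3)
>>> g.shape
(5, 5)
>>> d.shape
(5, 11)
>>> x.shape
(11, 29)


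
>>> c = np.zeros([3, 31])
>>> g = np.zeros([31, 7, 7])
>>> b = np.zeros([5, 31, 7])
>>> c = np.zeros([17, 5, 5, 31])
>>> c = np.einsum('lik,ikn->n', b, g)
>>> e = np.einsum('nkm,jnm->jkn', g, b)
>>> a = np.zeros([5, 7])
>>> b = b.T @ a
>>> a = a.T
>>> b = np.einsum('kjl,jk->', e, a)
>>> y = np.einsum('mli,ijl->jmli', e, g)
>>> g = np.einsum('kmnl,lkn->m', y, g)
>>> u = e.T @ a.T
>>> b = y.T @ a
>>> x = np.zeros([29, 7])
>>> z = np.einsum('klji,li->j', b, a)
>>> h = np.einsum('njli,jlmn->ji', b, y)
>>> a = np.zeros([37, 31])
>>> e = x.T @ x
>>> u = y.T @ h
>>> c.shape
(7,)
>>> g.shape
(5,)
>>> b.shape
(31, 7, 5, 5)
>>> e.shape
(7, 7)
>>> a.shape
(37, 31)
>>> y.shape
(7, 5, 7, 31)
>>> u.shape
(31, 7, 5, 5)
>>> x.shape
(29, 7)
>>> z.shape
(5,)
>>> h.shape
(7, 5)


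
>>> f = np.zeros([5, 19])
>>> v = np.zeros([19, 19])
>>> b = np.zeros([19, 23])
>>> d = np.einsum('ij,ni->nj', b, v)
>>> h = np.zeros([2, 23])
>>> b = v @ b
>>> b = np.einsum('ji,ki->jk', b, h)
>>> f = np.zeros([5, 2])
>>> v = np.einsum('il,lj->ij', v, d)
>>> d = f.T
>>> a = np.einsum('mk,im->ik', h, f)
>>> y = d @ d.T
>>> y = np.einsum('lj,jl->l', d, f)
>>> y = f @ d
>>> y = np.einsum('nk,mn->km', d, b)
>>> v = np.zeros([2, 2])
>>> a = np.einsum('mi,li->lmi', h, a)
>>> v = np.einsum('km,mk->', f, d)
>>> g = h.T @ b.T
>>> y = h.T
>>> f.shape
(5, 2)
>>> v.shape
()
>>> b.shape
(19, 2)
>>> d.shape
(2, 5)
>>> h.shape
(2, 23)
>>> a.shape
(5, 2, 23)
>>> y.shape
(23, 2)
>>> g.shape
(23, 19)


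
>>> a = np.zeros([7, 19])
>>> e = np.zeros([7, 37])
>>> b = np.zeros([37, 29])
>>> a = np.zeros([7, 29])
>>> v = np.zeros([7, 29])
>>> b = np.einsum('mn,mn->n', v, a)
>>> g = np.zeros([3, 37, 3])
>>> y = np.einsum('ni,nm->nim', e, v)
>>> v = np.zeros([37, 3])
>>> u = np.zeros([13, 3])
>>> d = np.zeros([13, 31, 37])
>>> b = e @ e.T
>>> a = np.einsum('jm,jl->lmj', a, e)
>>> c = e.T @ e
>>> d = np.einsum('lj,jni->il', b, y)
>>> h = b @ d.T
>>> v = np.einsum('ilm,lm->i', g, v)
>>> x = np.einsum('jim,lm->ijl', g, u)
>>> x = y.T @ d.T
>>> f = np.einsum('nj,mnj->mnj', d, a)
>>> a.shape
(37, 29, 7)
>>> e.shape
(7, 37)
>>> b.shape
(7, 7)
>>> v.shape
(3,)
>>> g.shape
(3, 37, 3)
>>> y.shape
(7, 37, 29)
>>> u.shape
(13, 3)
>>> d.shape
(29, 7)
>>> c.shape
(37, 37)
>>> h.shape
(7, 29)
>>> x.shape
(29, 37, 29)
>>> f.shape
(37, 29, 7)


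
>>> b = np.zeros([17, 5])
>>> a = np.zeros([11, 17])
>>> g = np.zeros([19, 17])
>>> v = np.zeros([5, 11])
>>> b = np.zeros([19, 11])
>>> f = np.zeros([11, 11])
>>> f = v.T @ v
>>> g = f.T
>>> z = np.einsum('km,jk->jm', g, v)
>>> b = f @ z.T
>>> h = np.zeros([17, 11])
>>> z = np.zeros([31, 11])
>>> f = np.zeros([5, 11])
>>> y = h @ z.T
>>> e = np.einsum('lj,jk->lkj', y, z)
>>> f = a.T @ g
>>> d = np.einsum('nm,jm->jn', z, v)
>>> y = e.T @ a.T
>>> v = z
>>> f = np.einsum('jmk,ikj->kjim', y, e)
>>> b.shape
(11, 5)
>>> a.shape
(11, 17)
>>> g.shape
(11, 11)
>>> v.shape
(31, 11)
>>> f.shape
(11, 31, 17, 11)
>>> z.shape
(31, 11)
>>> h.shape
(17, 11)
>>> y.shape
(31, 11, 11)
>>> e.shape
(17, 11, 31)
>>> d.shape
(5, 31)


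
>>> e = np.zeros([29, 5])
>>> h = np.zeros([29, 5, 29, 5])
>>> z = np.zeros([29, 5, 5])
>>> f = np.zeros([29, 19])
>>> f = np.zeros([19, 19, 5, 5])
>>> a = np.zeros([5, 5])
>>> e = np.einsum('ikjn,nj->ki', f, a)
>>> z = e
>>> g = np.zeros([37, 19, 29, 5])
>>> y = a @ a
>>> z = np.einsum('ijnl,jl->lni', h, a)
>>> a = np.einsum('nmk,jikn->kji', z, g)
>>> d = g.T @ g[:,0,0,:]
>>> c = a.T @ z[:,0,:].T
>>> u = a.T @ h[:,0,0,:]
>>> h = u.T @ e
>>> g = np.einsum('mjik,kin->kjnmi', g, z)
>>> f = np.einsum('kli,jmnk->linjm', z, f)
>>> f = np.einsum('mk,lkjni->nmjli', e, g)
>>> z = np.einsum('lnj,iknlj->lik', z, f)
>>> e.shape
(19, 19)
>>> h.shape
(5, 37, 19)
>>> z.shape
(5, 37, 19)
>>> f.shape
(37, 19, 29, 5, 29)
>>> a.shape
(29, 37, 19)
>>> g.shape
(5, 19, 29, 37, 29)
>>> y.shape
(5, 5)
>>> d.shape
(5, 29, 19, 5)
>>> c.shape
(19, 37, 5)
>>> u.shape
(19, 37, 5)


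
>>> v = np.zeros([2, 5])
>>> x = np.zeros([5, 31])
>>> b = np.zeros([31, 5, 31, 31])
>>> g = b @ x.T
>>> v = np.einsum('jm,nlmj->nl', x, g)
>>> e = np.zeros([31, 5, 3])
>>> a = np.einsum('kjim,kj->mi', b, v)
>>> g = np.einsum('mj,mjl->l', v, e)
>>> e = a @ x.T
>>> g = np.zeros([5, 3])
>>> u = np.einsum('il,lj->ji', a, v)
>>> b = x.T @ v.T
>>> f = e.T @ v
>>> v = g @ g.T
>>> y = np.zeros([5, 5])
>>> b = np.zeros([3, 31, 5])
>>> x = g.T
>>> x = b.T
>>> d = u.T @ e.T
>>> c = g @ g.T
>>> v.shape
(5, 5)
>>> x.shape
(5, 31, 3)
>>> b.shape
(3, 31, 5)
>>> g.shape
(5, 3)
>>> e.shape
(31, 5)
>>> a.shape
(31, 31)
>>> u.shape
(5, 31)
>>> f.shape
(5, 5)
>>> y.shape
(5, 5)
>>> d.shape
(31, 31)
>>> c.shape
(5, 5)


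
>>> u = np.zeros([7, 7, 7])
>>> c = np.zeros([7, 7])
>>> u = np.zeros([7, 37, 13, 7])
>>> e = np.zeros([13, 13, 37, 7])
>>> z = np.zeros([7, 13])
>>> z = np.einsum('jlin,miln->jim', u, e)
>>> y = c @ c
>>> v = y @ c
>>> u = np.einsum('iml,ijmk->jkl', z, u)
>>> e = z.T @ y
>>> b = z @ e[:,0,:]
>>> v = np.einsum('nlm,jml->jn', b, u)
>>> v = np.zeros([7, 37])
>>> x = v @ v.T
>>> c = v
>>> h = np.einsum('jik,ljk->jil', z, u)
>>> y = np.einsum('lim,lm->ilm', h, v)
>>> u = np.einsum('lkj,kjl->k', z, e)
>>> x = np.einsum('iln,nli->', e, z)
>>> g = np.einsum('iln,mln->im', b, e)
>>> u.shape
(13,)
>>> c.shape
(7, 37)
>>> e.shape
(13, 13, 7)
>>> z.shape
(7, 13, 13)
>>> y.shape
(13, 7, 37)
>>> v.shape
(7, 37)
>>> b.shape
(7, 13, 7)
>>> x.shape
()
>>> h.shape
(7, 13, 37)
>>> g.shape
(7, 13)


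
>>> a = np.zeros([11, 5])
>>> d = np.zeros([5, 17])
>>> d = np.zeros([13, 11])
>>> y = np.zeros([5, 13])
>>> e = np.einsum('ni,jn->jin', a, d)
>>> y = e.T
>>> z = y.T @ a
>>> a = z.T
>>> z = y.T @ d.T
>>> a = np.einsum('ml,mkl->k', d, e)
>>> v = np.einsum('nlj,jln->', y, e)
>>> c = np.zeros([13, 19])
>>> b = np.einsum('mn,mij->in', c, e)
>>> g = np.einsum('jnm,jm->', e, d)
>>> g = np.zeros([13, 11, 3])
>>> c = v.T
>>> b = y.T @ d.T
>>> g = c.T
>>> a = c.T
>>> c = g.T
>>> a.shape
()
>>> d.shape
(13, 11)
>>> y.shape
(11, 5, 13)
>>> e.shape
(13, 5, 11)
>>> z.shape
(13, 5, 13)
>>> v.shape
()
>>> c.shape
()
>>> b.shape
(13, 5, 13)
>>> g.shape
()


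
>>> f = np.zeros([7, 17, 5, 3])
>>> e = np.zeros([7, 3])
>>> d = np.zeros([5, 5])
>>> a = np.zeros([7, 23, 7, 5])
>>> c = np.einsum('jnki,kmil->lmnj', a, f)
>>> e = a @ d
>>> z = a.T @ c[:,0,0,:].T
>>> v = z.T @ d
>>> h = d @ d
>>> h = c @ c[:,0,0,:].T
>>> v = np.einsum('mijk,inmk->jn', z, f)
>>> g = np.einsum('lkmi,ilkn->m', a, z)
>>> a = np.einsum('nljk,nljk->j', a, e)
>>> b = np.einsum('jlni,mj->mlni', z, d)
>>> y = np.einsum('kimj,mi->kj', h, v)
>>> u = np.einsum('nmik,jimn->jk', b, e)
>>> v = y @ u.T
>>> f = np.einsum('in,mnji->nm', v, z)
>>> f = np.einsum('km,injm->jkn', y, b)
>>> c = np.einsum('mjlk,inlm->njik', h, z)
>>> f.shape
(23, 3, 7)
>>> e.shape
(7, 23, 7, 5)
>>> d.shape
(5, 5)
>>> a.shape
(7,)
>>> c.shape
(7, 17, 5, 3)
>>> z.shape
(5, 7, 23, 3)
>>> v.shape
(3, 7)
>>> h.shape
(3, 17, 23, 3)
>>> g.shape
(7,)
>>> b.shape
(5, 7, 23, 3)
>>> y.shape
(3, 3)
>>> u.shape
(7, 3)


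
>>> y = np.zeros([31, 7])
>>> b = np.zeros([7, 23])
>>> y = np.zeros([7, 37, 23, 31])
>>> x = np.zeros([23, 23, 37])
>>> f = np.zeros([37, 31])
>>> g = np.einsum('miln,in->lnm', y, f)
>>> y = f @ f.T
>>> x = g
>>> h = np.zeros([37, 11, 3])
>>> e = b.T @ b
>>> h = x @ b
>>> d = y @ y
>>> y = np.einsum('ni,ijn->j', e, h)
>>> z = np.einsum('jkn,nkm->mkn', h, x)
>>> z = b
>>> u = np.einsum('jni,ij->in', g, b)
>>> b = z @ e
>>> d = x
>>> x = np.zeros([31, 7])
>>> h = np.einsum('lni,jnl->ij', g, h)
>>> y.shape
(31,)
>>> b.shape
(7, 23)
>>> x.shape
(31, 7)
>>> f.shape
(37, 31)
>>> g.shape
(23, 31, 7)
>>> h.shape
(7, 23)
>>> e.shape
(23, 23)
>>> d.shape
(23, 31, 7)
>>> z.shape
(7, 23)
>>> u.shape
(7, 31)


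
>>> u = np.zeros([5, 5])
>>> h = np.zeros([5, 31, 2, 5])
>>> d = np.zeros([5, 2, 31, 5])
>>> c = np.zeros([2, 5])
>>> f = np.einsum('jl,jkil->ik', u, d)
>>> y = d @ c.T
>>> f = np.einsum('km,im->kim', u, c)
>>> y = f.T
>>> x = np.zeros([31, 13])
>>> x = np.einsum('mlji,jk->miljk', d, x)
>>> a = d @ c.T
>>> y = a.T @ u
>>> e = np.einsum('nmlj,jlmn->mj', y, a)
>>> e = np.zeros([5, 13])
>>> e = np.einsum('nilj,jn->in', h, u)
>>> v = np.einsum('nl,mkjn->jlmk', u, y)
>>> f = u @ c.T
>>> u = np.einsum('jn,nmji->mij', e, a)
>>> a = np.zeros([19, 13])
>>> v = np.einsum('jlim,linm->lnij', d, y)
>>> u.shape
(2, 2, 31)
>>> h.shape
(5, 31, 2, 5)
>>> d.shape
(5, 2, 31, 5)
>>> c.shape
(2, 5)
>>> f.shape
(5, 2)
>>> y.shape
(2, 31, 2, 5)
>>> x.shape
(5, 5, 2, 31, 13)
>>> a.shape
(19, 13)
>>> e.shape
(31, 5)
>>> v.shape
(2, 2, 31, 5)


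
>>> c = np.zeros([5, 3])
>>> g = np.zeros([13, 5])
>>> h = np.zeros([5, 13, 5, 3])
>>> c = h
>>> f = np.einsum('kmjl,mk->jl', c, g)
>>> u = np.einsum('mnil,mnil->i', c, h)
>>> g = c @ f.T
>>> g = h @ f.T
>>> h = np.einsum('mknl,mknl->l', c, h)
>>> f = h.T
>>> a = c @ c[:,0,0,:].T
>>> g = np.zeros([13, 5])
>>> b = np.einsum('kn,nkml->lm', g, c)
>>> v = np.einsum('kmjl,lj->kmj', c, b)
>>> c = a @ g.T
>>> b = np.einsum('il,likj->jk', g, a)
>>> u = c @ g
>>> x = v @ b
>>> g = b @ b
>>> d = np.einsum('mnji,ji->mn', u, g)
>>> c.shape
(5, 13, 5, 13)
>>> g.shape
(5, 5)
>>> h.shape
(3,)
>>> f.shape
(3,)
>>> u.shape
(5, 13, 5, 5)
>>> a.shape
(5, 13, 5, 5)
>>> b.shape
(5, 5)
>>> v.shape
(5, 13, 5)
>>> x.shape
(5, 13, 5)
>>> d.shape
(5, 13)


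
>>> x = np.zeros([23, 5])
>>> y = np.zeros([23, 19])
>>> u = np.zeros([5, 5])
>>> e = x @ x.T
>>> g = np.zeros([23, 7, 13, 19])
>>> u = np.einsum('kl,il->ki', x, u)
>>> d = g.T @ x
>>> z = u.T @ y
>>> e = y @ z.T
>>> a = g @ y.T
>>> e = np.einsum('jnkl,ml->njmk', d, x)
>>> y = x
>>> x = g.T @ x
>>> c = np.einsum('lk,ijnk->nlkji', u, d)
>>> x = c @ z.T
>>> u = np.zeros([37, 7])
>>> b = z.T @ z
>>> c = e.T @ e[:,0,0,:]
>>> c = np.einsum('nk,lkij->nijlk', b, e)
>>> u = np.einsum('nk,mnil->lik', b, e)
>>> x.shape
(7, 23, 5, 13, 5)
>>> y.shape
(23, 5)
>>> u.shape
(7, 23, 19)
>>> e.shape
(13, 19, 23, 7)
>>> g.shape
(23, 7, 13, 19)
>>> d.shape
(19, 13, 7, 5)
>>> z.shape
(5, 19)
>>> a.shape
(23, 7, 13, 23)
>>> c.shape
(19, 23, 7, 13, 19)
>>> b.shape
(19, 19)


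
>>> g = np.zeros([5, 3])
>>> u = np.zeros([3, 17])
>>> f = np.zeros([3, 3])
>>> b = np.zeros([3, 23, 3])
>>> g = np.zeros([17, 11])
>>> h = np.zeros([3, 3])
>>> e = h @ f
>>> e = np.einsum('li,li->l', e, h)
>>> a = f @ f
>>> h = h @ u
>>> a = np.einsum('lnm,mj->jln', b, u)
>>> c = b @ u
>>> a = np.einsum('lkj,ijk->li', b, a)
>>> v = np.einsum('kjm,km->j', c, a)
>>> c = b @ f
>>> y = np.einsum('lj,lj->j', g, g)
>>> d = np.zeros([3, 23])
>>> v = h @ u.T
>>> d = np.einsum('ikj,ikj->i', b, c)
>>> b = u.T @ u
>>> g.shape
(17, 11)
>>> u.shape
(3, 17)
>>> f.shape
(3, 3)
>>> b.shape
(17, 17)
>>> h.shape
(3, 17)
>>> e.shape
(3,)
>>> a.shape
(3, 17)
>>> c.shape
(3, 23, 3)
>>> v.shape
(3, 3)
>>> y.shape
(11,)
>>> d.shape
(3,)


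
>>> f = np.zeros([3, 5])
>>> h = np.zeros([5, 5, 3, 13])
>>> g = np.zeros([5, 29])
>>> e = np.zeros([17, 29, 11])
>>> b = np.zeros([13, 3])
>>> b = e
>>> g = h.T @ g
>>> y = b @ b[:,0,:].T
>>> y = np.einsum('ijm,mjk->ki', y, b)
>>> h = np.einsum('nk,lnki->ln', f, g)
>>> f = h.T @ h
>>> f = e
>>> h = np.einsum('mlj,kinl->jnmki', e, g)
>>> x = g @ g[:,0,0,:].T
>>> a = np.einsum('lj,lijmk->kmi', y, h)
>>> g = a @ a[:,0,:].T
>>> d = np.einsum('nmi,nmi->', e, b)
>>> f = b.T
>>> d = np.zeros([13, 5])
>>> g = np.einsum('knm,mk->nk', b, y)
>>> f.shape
(11, 29, 17)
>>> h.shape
(11, 5, 17, 13, 3)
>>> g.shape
(29, 17)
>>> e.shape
(17, 29, 11)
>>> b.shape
(17, 29, 11)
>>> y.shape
(11, 17)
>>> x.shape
(13, 3, 5, 13)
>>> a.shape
(3, 13, 5)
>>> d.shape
(13, 5)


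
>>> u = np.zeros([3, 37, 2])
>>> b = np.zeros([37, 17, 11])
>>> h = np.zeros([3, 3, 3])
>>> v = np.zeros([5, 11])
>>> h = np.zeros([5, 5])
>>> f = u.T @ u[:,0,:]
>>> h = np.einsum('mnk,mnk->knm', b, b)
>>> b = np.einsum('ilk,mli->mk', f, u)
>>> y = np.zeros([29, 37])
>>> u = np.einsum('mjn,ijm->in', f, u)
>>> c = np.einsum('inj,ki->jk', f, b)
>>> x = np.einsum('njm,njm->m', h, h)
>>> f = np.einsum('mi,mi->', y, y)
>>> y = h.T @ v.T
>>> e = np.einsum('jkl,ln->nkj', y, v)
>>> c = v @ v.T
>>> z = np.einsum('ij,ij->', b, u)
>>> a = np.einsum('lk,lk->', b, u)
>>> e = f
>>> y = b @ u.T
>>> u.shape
(3, 2)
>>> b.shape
(3, 2)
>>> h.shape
(11, 17, 37)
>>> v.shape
(5, 11)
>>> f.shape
()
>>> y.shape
(3, 3)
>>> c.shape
(5, 5)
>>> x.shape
(37,)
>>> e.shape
()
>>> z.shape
()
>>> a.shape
()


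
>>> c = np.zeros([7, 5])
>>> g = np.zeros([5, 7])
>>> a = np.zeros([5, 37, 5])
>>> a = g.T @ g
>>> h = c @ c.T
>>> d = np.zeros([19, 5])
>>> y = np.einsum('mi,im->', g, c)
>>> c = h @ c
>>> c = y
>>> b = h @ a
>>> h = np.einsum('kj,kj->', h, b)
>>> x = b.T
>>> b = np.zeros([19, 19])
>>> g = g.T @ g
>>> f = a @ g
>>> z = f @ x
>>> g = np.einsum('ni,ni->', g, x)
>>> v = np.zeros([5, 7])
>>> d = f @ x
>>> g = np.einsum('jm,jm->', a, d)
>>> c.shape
()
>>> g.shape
()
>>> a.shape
(7, 7)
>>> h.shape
()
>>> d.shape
(7, 7)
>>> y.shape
()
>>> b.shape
(19, 19)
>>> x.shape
(7, 7)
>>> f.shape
(7, 7)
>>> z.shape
(7, 7)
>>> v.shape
(5, 7)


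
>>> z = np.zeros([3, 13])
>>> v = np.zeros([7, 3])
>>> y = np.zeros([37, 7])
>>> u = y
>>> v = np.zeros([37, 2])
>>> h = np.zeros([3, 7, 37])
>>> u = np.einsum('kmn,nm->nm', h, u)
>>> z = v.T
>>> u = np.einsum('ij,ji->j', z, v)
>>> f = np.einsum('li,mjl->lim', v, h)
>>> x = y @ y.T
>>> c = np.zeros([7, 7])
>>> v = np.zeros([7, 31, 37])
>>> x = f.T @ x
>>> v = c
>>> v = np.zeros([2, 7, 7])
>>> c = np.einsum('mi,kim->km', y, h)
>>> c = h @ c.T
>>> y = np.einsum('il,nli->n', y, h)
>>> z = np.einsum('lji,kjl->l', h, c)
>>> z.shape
(3,)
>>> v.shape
(2, 7, 7)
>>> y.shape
(3,)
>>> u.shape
(37,)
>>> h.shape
(3, 7, 37)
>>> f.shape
(37, 2, 3)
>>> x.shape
(3, 2, 37)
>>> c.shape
(3, 7, 3)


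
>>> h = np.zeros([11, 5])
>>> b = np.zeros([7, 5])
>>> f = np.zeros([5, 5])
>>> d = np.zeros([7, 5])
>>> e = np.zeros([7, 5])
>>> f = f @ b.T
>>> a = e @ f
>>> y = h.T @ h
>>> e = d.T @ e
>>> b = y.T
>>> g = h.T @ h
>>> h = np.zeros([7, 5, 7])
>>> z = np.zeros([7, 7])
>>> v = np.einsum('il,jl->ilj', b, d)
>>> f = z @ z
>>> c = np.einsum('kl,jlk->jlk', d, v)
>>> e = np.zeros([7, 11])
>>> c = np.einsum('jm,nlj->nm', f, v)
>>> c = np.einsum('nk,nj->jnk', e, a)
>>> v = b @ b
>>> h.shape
(7, 5, 7)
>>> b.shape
(5, 5)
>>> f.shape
(7, 7)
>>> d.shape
(7, 5)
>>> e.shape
(7, 11)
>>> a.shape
(7, 7)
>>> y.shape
(5, 5)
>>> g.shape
(5, 5)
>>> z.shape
(7, 7)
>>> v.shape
(5, 5)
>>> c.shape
(7, 7, 11)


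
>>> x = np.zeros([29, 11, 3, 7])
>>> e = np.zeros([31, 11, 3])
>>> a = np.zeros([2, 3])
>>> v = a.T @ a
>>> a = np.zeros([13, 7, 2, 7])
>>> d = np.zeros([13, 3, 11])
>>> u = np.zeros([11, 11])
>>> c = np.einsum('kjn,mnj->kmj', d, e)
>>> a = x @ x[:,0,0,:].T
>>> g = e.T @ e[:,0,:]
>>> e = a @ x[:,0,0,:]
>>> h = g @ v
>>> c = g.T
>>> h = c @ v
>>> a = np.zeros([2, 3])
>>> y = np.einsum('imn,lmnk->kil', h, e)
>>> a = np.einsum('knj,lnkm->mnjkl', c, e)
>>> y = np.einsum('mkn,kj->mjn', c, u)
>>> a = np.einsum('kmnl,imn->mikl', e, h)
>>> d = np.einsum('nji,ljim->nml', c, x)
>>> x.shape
(29, 11, 3, 7)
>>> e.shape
(29, 11, 3, 7)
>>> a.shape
(11, 3, 29, 7)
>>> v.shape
(3, 3)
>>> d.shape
(3, 7, 29)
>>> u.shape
(11, 11)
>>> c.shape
(3, 11, 3)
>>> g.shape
(3, 11, 3)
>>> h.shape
(3, 11, 3)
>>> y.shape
(3, 11, 3)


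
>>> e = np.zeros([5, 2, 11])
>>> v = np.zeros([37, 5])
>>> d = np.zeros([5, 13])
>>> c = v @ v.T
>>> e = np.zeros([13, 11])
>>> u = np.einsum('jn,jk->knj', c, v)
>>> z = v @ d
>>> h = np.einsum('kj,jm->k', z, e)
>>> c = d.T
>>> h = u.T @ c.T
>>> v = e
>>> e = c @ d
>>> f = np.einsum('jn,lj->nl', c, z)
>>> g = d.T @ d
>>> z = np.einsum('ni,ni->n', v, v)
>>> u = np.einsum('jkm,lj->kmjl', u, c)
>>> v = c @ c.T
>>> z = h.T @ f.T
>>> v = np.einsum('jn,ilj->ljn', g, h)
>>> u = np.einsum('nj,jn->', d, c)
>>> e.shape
(13, 13)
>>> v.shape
(37, 13, 13)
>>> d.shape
(5, 13)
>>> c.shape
(13, 5)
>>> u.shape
()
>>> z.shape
(13, 37, 5)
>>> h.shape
(37, 37, 13)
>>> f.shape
(5, 37)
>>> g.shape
(13, 13)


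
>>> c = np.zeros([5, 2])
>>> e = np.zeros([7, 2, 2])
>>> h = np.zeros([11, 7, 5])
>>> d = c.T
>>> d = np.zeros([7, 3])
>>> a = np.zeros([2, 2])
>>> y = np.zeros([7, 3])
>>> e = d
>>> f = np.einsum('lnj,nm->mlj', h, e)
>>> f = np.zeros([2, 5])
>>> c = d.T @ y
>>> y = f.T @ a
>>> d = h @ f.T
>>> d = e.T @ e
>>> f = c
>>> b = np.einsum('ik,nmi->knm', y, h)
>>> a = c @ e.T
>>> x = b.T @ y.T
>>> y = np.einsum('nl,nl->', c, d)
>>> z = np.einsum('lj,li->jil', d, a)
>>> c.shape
(3, 3)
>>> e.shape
(7, 3)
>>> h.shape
(11, 7, 5)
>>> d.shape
(3, 3)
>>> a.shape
(3, 7)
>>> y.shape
()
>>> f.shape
(3, 3)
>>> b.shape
(2, 11, 7)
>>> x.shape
(7, 11, 5)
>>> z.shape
(3, 7, 3)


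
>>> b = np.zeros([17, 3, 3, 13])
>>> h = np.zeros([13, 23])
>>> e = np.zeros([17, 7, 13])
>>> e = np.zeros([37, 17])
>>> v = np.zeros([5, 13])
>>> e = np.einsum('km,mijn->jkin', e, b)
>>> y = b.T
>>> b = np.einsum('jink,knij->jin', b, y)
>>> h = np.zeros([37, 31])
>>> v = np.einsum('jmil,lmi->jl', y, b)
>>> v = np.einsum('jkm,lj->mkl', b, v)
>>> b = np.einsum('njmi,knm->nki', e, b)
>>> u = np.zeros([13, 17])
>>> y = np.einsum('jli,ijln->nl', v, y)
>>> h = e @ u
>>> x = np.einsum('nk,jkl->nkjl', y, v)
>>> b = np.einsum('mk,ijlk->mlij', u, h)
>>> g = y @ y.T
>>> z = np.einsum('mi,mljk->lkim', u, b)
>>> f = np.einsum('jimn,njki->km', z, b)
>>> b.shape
(13, 3, 3, 37)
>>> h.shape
(3, 37, 3, 17)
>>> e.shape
(3, 37, 3, 13)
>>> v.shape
(3, 3, 13)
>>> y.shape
(17, 3)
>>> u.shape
(13, 17)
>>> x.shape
(17, 3, 3, 13)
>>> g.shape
(17, 17)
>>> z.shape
(3, 37, 17, 13)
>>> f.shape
(3, 17)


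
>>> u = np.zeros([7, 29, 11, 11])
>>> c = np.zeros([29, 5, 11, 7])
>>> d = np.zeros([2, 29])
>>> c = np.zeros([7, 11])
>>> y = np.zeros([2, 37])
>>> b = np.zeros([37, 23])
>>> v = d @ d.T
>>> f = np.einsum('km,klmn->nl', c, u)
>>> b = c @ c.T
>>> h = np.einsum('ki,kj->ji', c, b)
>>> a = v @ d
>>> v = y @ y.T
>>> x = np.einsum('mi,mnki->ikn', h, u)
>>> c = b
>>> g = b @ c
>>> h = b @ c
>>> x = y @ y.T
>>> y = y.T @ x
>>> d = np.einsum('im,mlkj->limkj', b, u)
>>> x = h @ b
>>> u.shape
(7, 29, 11, 11)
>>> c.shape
(7, 7)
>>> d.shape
(29, 7, 7, 11, 11)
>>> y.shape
(37, 2)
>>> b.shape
(7, 7)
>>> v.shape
(2, 2)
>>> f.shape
(11, 29)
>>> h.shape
(7, 7)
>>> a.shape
(2, 29)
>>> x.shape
(7, 7)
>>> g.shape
(7, 7)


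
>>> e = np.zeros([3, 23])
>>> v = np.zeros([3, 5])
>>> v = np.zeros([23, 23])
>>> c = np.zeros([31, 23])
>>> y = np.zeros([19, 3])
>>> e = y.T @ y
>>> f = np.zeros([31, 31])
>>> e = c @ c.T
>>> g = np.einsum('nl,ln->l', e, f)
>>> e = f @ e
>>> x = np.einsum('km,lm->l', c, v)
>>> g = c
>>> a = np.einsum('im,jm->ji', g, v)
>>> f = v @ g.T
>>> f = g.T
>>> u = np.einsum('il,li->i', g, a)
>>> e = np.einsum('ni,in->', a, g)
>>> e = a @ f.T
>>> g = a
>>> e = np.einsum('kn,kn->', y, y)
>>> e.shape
()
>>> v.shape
(23, 23)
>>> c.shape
(31, 23)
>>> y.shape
(19, 3)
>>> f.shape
(23, 31)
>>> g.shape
(23, 31)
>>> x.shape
(23,)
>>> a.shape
(23, 31)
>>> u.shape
(31,)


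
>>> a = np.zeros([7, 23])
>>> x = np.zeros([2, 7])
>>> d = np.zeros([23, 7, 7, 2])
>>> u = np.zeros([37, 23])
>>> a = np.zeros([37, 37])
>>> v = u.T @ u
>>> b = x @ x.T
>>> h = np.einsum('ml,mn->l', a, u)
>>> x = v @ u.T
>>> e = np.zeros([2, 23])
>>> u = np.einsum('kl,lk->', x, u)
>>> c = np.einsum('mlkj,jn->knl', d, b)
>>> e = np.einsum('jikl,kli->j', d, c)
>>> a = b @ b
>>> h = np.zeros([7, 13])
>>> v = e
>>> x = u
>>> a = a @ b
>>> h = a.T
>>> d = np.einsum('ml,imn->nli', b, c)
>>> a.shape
(2, 2)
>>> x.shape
()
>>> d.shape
(7, 2, 7)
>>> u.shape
()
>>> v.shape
(23,)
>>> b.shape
(2, 2)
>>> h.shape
(2, 2)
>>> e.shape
(23,)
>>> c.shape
(7, 2, 7)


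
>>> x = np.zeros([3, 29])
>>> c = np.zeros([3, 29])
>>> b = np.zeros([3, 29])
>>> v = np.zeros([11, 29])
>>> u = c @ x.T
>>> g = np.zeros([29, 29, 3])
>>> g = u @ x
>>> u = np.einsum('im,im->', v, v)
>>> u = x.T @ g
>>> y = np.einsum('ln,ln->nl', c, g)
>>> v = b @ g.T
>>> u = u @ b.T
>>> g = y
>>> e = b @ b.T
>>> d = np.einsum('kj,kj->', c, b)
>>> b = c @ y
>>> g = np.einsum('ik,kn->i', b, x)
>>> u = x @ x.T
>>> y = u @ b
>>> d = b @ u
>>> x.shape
(3, 29)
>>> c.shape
(3, 29)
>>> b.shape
(3, 3)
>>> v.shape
(3, 3)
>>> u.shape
(3, 3)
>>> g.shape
(3,)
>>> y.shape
(3, 3)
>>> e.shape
(3, 3)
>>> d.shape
(3, 3)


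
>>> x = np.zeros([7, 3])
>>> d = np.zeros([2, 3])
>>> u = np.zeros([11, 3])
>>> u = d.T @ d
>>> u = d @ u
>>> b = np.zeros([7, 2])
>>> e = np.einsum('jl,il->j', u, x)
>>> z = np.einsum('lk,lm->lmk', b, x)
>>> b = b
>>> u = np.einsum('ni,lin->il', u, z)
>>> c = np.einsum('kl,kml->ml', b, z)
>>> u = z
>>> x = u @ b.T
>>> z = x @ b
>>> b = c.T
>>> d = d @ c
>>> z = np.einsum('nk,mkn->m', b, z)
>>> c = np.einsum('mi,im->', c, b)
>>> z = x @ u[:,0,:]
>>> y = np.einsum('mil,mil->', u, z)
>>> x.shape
(7, 3, 7)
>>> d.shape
(2, 2)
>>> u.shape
(7, 3, 2)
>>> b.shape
(2, 3)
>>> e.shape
(2,)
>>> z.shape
(7, 3, 2)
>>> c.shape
()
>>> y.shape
()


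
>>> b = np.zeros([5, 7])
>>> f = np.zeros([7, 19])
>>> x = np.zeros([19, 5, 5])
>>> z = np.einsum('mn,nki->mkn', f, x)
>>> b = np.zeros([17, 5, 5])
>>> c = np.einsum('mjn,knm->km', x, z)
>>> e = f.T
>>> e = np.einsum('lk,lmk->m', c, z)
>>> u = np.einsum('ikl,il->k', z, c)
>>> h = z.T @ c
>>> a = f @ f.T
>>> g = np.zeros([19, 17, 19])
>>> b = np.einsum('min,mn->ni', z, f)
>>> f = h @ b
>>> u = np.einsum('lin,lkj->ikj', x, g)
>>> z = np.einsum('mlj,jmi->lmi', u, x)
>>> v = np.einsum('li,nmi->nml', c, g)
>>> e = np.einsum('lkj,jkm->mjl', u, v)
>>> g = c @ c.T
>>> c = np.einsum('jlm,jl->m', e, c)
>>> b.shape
(19, 5)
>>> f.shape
(19, 5, 5)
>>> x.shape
(19, 5, 5)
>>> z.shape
(17, 5, 5)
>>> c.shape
(5,)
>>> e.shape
(7, 19, 5)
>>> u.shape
(5, 17, 19)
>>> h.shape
(19, 5, 19)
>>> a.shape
(7, 7)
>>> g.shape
(7, 7)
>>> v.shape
(19, 17, 7)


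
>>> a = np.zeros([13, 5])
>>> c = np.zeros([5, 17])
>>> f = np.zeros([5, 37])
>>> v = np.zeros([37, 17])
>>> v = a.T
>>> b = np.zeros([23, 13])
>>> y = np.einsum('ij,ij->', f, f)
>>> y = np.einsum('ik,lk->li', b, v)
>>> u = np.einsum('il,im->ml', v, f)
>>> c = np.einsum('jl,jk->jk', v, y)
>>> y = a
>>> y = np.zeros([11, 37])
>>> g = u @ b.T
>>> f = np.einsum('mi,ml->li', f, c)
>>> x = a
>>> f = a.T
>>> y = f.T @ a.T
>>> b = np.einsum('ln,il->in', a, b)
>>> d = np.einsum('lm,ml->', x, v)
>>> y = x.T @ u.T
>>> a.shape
(13, 5)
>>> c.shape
(5, 23)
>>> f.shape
(5, 13)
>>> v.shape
(5, 13)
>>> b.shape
(23, 5)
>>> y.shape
(5, 37)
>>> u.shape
(37, 13)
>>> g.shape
(37, 23)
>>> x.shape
(13, 5)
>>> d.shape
()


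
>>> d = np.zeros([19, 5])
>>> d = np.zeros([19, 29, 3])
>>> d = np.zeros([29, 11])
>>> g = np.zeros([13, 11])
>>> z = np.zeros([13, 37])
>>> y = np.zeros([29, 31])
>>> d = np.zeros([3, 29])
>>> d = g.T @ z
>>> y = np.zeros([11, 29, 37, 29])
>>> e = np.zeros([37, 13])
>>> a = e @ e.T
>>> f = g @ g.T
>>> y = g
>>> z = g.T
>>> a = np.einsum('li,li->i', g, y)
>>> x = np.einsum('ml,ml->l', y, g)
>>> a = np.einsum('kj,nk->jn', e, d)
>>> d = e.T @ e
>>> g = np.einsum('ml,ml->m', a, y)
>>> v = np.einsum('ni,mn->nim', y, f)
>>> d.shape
(13, 13)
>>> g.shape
(13,)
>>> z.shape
(11, 13)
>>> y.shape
(13, 11)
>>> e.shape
(37, 13)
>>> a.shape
(13, 11)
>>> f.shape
(13, 13)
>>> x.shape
(11,)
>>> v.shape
(13, 11, 13)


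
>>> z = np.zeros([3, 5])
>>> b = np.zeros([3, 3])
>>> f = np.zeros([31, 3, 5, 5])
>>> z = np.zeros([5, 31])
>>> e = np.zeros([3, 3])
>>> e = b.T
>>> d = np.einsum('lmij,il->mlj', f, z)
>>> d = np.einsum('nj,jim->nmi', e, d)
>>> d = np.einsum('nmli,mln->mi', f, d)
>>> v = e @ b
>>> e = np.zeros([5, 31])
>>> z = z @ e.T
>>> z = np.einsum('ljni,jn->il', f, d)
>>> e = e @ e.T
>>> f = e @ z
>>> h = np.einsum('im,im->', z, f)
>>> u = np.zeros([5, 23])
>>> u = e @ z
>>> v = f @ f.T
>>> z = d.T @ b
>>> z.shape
(5, 3)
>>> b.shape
(3, 3)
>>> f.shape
(5, 31)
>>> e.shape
(5, 5)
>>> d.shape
(3, 5)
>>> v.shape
(5, 5)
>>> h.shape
()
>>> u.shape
(5, 31)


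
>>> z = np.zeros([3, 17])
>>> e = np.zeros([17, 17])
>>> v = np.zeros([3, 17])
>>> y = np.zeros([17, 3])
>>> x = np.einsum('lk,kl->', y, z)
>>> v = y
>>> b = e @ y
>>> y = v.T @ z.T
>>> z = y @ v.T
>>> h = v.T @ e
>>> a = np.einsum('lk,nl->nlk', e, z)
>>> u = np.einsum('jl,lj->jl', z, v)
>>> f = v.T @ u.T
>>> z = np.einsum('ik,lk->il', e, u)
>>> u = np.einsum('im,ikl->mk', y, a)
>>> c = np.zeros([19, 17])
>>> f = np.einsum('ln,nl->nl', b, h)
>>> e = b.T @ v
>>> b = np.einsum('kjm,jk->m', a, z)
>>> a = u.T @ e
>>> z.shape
(17, 3)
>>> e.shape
(3, 3)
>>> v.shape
(17, 3)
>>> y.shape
(3, 3)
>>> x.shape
()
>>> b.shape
(17,)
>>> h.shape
(3, 17)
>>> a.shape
(17, 3)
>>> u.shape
(3, 17)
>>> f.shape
(3, 17)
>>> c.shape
(19, 17)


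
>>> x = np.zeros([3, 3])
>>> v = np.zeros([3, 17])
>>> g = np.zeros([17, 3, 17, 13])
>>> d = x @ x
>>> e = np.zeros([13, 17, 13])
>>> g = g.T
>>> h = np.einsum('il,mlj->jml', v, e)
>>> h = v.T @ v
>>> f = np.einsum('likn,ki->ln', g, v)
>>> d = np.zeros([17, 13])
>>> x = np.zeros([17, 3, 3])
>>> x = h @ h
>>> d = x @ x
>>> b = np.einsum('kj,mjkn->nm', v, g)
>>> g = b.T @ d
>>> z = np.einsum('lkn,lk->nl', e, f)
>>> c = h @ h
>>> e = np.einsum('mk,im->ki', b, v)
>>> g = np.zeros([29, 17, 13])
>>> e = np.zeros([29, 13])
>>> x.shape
(17, 17)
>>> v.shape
(3, 17)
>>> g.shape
(29, 17, 13)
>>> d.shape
(17, 17)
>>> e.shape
(29, 13)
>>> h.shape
(17, 17)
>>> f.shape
(13, 17)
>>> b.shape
(17, 13)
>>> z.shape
(13, 13)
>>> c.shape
(17, 17)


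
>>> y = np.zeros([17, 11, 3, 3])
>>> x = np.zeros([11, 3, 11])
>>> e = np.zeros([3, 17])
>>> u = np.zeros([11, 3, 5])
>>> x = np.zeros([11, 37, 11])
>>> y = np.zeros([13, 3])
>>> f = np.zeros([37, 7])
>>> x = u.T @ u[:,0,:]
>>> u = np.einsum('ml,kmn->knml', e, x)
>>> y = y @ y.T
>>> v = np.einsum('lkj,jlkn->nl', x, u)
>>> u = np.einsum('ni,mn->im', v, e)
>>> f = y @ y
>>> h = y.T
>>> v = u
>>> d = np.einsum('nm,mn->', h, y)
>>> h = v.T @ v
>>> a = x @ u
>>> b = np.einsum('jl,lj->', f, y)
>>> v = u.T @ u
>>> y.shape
(13, 13)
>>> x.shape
(5, 3, 5)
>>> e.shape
(3, 17)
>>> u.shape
(5, 3)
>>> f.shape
(13, 13)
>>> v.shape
(3, 3)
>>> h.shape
(3, 3)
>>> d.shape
()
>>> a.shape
(5, 3, 3)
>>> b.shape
()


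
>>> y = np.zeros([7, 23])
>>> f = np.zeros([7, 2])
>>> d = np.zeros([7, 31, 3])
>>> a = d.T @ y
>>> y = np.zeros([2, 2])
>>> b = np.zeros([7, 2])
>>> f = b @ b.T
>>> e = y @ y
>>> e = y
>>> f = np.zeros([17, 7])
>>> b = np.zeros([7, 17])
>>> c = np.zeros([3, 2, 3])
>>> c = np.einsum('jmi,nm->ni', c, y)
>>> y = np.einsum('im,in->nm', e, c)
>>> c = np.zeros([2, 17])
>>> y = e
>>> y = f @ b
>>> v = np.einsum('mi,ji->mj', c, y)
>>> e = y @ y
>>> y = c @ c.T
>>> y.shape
(2, 2)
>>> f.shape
(17, 7)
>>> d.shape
(7, 31, 3)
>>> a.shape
(3, 31, 23)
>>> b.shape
(7, 17)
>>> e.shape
(17, 17)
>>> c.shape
(2, 17)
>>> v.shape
(2, 17)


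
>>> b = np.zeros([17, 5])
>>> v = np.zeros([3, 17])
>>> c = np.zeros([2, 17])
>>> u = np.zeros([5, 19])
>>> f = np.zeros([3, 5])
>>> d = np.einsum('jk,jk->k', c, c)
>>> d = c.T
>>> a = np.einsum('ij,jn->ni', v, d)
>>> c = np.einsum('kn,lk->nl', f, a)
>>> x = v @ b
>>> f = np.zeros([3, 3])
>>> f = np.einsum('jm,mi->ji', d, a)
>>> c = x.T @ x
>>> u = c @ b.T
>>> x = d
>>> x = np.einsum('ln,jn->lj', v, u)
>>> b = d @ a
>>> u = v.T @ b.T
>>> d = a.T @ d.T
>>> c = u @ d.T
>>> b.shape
(17, 3)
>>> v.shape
(3, 17)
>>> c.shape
(17, 3)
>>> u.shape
(17, 17)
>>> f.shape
(17, 3)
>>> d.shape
(3, 17)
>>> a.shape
(2, 3)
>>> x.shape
(3, 5)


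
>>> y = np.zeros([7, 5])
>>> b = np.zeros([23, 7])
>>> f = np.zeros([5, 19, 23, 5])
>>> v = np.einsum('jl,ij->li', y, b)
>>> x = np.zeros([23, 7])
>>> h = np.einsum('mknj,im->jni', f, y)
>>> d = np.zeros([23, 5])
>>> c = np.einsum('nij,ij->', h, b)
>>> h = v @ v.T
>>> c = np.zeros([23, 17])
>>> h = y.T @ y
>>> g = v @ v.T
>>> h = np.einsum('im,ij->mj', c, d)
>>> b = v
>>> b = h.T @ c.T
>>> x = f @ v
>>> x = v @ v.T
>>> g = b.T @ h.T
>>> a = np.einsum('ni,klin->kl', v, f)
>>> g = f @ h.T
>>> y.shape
(7, 5)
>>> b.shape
(5, 23)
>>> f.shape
(5, 19, 23, 5)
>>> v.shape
(5, 23)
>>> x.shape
(5, 5)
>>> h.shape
(17, 5)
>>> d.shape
(23, 5)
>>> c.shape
(23, 17)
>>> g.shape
(5, 19, 23, 17)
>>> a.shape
(5, 19)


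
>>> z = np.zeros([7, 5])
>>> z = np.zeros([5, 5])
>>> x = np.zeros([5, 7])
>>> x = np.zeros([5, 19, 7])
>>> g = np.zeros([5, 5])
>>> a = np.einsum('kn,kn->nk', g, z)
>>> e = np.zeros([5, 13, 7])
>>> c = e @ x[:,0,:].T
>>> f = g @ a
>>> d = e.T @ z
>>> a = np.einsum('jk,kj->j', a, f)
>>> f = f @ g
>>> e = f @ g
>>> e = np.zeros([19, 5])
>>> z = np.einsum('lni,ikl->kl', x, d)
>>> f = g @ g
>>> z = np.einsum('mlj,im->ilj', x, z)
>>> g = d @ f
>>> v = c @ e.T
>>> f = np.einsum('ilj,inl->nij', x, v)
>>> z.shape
(13, 19, 7)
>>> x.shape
(5, 19, 7)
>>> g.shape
(7, 13, 5)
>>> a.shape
(5,)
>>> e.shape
(19, 5)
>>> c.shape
(5, 13, 5)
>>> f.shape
(13, 5, 7)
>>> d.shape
(7, 13, 5)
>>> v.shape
(5, 13, 19)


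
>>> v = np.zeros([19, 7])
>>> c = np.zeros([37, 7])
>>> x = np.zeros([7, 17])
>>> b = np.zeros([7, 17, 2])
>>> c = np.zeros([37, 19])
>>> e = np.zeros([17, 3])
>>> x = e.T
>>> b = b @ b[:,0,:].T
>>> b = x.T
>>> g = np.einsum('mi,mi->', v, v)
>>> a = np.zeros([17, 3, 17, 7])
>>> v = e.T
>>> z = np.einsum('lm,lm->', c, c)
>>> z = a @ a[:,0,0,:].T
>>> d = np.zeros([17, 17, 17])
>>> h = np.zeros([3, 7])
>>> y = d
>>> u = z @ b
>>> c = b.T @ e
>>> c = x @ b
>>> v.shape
(3, 17)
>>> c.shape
(3, 3)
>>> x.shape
(3, 17)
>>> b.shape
(17, 3)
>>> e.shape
(17, 3)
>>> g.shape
()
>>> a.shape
(17, 3, 17, 7)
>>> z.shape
(17, 3, 17, 17)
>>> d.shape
(17, 17, 17)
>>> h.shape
(3, 7)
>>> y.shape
(17, 17, 17)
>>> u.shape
(17, 3, 17, 3)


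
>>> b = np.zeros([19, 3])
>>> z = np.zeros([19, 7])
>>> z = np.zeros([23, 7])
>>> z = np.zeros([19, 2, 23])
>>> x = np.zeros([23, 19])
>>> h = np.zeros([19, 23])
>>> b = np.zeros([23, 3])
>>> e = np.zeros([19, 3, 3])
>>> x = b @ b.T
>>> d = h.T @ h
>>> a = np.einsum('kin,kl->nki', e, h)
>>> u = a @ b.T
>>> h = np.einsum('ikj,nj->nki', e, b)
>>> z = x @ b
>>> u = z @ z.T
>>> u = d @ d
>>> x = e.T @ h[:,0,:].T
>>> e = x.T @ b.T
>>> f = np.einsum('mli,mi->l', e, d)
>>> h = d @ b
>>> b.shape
(23, 3)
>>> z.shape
(23, 3)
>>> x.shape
(3, 3, 23)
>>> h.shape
(23, 3)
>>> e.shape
(23, 3, 23)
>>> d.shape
(23, 23)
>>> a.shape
(3, 19, 3)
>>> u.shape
(23, 23)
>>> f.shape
(3,)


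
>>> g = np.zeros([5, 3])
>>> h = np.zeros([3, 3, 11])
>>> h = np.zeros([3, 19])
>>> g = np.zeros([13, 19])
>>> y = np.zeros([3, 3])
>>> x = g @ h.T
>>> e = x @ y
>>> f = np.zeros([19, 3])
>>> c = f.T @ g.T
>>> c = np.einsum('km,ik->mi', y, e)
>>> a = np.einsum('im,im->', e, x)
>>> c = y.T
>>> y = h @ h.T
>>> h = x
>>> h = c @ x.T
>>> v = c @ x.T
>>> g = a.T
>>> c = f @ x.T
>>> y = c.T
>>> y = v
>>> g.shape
()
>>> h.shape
(3, 13)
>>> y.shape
(3, 13)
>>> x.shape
(13, 3)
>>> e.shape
(13, 3)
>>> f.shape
(19, 3)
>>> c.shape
(19, 13)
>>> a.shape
()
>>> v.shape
(3, 13)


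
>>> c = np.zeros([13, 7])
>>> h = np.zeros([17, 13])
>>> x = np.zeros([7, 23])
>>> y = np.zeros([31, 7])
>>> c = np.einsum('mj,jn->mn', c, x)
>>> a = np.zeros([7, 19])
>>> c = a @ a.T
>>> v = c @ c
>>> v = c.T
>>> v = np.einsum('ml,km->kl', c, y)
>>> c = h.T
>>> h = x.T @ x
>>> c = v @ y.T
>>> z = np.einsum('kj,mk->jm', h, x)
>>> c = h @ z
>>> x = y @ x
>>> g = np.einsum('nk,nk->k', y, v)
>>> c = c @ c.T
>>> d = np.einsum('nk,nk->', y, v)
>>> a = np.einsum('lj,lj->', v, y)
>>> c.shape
(23, 23)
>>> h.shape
(23, 23)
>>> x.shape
(31, 23)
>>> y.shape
(31, 7)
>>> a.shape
()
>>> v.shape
(31, 7)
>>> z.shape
(23, 7)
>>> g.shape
(7,)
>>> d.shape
()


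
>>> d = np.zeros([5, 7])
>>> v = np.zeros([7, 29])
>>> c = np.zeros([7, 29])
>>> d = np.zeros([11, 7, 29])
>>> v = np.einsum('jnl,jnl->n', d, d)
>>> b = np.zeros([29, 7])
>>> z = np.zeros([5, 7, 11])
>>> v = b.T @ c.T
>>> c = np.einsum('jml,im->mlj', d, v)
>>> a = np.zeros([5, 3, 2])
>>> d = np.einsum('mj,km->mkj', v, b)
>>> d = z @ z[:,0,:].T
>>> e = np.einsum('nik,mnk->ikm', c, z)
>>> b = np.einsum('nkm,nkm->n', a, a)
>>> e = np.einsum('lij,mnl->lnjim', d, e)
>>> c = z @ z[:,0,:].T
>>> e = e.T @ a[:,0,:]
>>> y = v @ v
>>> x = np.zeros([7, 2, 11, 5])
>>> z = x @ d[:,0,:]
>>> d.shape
(5, 7, 5)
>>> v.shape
(7, 7)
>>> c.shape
(5, 7, 5)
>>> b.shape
(5,)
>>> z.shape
(7, 2, 11, 5)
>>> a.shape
(5, 3, 2)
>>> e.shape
(29, 7, 5, 11, 2)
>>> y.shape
(7, 7)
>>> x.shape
(7, 2, 11, 5)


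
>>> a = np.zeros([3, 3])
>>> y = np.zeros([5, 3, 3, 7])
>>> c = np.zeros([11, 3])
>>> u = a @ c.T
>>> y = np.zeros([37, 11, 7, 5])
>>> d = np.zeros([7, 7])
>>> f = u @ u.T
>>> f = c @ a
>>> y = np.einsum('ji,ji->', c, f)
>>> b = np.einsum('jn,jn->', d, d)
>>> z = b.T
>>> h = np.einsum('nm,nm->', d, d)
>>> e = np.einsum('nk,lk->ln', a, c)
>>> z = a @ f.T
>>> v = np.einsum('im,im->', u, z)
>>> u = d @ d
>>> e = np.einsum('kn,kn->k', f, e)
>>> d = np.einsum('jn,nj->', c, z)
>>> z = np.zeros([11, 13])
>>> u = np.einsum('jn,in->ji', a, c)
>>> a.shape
(3, 3)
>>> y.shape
()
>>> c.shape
(11, 3)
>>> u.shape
(3, 11)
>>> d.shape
()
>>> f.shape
(11, 3)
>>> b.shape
()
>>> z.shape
(11, 13)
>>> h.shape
()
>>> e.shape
(11,)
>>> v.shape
()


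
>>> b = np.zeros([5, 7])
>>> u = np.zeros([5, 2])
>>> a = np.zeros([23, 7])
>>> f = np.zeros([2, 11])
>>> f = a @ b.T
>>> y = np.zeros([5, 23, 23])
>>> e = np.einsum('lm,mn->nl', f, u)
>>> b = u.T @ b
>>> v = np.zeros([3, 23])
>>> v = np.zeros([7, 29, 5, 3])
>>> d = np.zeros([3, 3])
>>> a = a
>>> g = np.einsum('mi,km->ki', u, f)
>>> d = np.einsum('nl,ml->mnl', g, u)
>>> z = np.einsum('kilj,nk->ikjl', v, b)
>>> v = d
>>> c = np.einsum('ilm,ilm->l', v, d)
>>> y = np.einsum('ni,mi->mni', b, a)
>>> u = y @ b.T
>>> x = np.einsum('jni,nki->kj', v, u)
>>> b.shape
(2, 7)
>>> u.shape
(23, 2, 2)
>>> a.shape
(23, 7)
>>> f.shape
(23, 5)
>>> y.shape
(23, 2, 7)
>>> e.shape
(2, 23)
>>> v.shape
(5, 23, 2)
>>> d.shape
(5, 23, 2)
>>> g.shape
(23, 2)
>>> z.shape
(29, 7, 3, 5)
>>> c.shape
(23,)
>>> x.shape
(2, 5)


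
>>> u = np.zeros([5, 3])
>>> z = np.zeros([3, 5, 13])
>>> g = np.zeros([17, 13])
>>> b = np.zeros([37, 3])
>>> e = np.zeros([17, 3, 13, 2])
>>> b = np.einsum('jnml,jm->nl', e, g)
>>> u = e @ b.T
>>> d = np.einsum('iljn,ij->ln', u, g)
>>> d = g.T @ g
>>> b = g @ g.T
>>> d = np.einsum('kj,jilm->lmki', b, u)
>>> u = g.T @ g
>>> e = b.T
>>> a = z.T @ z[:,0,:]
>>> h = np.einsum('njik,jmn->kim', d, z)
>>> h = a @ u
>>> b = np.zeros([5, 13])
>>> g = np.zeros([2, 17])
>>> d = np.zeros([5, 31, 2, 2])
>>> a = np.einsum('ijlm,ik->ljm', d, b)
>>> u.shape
(13, 13)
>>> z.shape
(3, 5, 13)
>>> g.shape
(2, 17)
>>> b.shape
(5, 13)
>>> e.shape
(17, 17)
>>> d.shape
(5, 31, 2, 2)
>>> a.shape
(2, 31, 2)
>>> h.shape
(13, 5, 13)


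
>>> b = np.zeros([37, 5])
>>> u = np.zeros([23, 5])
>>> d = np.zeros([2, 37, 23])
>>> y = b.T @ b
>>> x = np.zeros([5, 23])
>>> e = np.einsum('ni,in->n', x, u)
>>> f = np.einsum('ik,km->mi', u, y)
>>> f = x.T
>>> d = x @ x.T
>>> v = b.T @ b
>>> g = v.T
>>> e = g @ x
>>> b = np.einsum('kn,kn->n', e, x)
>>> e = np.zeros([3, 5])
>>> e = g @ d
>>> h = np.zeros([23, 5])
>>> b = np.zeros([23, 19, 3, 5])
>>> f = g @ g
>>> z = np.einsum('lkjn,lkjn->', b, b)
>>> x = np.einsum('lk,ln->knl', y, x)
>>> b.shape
(23, 19, 3, 5)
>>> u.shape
(23, 5)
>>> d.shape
(5, 5)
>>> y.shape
(5, 5)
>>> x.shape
(5, 23, 5)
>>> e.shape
(5, 5)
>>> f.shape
(5, 5)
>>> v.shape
(5, 5)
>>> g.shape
(5, 5)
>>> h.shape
(23, 5)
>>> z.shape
()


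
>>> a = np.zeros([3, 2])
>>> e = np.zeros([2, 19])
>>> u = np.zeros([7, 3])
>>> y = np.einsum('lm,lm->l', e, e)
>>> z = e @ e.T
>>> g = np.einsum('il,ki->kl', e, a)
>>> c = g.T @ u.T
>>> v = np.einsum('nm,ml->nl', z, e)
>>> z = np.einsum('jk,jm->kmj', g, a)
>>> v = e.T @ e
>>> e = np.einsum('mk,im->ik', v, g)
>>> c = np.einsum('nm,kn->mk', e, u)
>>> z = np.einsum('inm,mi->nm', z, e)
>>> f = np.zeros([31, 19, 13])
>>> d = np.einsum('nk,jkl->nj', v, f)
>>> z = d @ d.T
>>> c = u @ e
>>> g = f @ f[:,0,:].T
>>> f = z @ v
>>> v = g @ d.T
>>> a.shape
(3, 2)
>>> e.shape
(3, 19)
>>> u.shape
(7, 3)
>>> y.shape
(2,)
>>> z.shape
(19, 19)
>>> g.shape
(31, 19, 31)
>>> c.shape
(7, 19)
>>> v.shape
(31, 19, 19)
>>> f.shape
(19, 19)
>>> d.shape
(19, 31)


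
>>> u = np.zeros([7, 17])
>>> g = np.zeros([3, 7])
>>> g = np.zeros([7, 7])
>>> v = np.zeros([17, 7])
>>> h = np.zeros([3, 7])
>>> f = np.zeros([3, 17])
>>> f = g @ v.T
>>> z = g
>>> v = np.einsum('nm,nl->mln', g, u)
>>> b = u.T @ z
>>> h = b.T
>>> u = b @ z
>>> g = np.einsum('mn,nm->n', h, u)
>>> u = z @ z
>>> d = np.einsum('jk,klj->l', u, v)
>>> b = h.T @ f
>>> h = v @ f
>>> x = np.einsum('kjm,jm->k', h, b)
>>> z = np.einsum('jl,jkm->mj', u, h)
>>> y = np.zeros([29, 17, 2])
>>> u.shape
(7, 7)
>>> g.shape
(17,)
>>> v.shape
(7, 17, 7)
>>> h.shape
(7, 17, 17)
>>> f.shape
(7, 17)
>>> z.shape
(17, 7)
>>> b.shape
(17, 17)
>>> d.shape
(17,)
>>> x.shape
(7,)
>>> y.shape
(29, 17, 2)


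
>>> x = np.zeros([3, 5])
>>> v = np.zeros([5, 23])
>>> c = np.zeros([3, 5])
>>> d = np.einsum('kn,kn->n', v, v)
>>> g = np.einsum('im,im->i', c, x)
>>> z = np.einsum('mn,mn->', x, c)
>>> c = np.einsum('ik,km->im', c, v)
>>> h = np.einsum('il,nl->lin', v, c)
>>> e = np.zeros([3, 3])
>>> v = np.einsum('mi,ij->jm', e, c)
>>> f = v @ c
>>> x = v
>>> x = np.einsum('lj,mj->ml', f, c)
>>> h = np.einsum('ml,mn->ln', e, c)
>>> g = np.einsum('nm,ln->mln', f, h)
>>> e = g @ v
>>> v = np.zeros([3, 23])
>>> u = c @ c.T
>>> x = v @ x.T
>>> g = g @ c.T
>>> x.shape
(3, 3)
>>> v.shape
(3, 23)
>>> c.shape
(3, 23)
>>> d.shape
(23,)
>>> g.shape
(23, 3, 3)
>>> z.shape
()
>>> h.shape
(3, 23)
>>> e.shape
(23, 3, 3)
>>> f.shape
(23, 23)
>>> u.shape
(3, 3)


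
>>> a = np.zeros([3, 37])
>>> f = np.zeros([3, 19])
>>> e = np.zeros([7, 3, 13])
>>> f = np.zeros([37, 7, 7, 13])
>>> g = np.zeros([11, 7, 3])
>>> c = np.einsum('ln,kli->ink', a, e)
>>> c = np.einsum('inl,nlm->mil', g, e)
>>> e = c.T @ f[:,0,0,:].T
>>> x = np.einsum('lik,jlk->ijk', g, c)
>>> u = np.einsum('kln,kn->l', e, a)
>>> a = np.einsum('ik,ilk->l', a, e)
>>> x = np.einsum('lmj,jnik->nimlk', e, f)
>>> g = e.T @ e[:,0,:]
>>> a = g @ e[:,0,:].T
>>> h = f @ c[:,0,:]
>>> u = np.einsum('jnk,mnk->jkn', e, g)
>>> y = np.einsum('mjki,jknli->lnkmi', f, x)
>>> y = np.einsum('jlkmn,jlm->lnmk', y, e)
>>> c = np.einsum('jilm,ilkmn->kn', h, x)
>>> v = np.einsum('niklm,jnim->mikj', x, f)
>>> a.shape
(37, 11, 3)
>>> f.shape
(37, 7, 7, 13)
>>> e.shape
(3, 11, 37)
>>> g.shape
(37, 11, 37)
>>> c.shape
(11, 13)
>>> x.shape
(7, 7, 11, 3, 13)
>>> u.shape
(3, 37, 11)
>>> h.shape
(37, 7, 7, 3)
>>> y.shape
(11, 13, 37, 7)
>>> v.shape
(13, 7, 11, 37)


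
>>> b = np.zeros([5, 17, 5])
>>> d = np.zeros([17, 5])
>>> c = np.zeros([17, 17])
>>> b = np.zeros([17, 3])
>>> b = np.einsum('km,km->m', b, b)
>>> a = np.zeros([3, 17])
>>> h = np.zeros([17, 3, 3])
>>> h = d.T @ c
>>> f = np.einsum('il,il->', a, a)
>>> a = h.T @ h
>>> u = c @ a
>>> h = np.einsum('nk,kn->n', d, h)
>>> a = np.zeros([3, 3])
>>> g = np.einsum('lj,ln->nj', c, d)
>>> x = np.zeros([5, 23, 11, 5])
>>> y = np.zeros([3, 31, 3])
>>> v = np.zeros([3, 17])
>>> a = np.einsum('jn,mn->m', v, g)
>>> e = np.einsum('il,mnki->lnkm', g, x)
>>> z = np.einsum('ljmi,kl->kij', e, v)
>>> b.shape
(3,)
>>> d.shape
(17, 5)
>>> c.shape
(17, 17)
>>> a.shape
(5,)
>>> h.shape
(17,)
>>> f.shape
()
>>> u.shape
(17, 17)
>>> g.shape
(5, 17)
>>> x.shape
(5, 23, 11, 5)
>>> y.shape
(3, 31, 3)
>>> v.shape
(3, 17)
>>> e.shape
(17, 23, 11, 5)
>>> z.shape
(3, 5, 23)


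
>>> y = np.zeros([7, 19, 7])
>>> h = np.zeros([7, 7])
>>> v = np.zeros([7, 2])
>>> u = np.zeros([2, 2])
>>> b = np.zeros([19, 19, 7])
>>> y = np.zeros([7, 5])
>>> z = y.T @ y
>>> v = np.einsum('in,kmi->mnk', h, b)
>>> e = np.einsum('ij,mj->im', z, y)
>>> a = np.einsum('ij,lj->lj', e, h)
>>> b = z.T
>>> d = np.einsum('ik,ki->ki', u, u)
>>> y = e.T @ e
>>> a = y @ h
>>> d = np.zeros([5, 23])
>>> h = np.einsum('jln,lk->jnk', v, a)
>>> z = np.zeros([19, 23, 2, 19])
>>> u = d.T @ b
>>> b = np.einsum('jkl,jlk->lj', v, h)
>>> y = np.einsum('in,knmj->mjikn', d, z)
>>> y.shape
(2, 19, 5, 19, 23)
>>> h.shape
(19, 19, 7)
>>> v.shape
(19, 7, 19)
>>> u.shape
(23, 5)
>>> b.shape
(19, 19)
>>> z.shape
(19, 23, 2, 19)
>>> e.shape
(5, 7)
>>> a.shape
(7, 7)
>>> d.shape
(5, 23)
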